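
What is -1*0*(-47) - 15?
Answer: -15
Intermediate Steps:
-1*0*(-47) - 15 = 0*(-47) - 15 = 0 - 15 = -15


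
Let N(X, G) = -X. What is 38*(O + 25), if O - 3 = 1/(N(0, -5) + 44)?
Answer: 23427/22 ≈ 1064.9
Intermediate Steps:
O = 133/44 (O = 3 + 1/(-1*0 + 44) = 3 + 1/(0 + 44) = 3 + 1/44 = 133/44 ≈ 3.0227)
38*(O + 25) = 38*(133/44 + 25) = 38*(1233/44) = 23427/22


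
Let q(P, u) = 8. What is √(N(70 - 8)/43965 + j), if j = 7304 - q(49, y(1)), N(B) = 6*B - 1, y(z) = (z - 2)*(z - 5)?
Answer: √1566956618735/14655 ≈ 85.417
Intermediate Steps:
y(z) = (-5 + z)*(-2 + z) (y(z) = (-2 + z)*(-5 + z) = (-5 + z)*(-2 + z))
N(B) = -1 + 6*B
j = 7296 (j = 7304 - 1*8 = 7304 - 8 = 7296)
√(N(70 - 8)/43965 + j) = √((-1 + 6*(70 - 8))/43965 + 7296) = √((-1 + 6*62)*(1/43965) + 7296) = √((-1 + 372)*(1/43965) + 7296) = √(371*(1/43965) + 7296) = √(371/43965 + 7296) = √(320769011/43965) = √1566956618735/14655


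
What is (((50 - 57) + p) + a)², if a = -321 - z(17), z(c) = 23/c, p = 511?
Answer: 9535744/289 ≈ 32996.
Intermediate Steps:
a = -5480/17 (a = -321 - 23/17 = -5480/17 ≈ -322.35)
(((50 - 57) + p) + a)² = (((50 - 57) + 511) - 5480/17)² = ((-7 + 511) - 5480/17)² = (504 - 5480/17)² = (3088/17)² = 9535744/289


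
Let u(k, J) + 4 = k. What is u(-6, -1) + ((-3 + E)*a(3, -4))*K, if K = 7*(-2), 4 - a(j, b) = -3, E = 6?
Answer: -304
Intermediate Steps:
u(k, J) = -4 + k
a(j, b) = 7 (a(j, b) = 4 - 1*(-3) = 4 + 3 = 7)
K = -14
u(-6, -1) + ((-3 + E)*a(3, -4))*K = (-4 - 6) + ((-3 + 6)*7)*(-14) = -10 + (3*7)*(-14) = -10 + 21*(-14) = -10 - 294 = -304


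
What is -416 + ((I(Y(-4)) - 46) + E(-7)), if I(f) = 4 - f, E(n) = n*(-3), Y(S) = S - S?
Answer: -437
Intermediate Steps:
Y(S) = 0
E(n) = -3*n
-416 + ((I(Y(-4)) - 46) + E(-7)) = -416 + (((4 - 1*0) - 46) - 3*(-7)) = -416 + (((4 + 0) - 46) + 21) = -416 + ((4 - 46) + 21) = -416 + (-42 + 21) = -416 - 21 = -437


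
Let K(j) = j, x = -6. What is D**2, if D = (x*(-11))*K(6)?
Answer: 156816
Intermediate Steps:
D = 396 (D = -6*(-11)*6 = 66*6 = 396)
D**2 = 396**2 = 156816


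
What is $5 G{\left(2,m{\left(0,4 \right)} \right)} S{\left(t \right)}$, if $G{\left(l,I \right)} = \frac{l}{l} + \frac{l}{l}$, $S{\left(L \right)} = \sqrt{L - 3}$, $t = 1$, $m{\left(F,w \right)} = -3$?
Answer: $10 i \sqrt{2} \approx 14.142 i$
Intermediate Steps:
$S{\left(L \right)} = \sqrt{-3 + L}$
$G{\left(l,I \right)} = 2$ ($G{\left(l,I \right)} = 1 + 1 = 2$)
$5 G{\left(2,m{\left(0,4 \right)} \right)} S{\left(t \right)} = 5 \cdot 2 \sqrt{-3 + 1} = 10 \sqrt{-2} = 10 i \sqrt{2}$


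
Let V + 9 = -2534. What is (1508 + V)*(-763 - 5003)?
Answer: 5967810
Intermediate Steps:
V = -2543 (V = -9 - 2534 = -2543)
(1508 + V)*(-763 - 5003) = (1508 - 2543)*(-763 - 5003) = -1035*(-5766) = 5967810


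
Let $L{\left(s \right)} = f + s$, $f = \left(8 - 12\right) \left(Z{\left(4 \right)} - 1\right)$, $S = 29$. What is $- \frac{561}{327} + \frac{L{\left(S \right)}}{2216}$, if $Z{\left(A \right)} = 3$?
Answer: $- \frac{412103}{241544} \approx -1.7061$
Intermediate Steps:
$f = -8$ ($f = \left(8 - 12\right) \left(3 - 1\right) = \left(-4\right) 2 = -8$)
$L{\left(s \right)} = -8 + s$
$- \frac{561}{327} + \frac{L{\left(S \right)}}{2216} = - \frac{561}{327} + \frac{-8 + 29}{2216} = \left(-561\right) \frac{1}{327} + 21 \cdot \frac{1}{2216} = - \frac{187}{109} + \frac{21}{2216} = - \frac{412103}{241544}$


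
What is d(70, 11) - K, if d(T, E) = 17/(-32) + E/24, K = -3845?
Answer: 369113/96 ≈ 3844.9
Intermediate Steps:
d(T, E) = -17/32 + E/24 (d(T, E) = 17*(-1/32) + E*(1/24) = -17/32 + E/24)
d(70, 11) - K = (-17/32 + (1/24)*11) - 1*(-3845) = (-17/32 + 11/24) + 3845 = -7/96 + 3845 = 369113/96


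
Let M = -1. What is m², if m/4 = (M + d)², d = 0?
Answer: 16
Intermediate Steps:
m = 4 (m = 4*(-1 + 0)² = 4*(-1)² = 4*1 = 4)
m² = 4² = 16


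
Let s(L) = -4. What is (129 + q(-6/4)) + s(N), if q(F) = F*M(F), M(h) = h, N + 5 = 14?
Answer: 509/4 ≈ 127.25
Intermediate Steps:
N = 9 (N = -5 + 14 = 9)
q(F) = F² (q(F) = F*F = F²)
(129 + q(-6/4)) + s(N) = (129 + (-6/4)²) - 4 = (129 + (-6*¼)²) - 4 = (129 + (-3/2)²) - 4 = (129 + 9/4) - 4 = 525/4 - 4 = 509/4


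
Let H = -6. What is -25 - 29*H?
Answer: 149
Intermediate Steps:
-25 - 29*H = -25 - 29*(-6) = -25 + 174 = 149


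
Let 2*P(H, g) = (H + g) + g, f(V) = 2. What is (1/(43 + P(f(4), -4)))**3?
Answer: 1/64000 ≈ 1.5625e-5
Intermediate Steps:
P(H, g) = g + H/2 (P(H, g) = ((H + g) + g)/2 = (H + 2*g)/2 = g + H/2)
(1/(43 + P(f(4), -4)))**3 = (1/(43 + (-4 + (1/2)*2)))**3 = (1/(43 + (-4 + 1)))**3 = (1/(43 - 3))**3 = (1/40)**3 = 1/64000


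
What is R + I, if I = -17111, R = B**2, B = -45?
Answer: -15086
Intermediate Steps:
R = 2025 (R = (-45)**2 = 2025)
R + I = 2025 - 17111 = -15086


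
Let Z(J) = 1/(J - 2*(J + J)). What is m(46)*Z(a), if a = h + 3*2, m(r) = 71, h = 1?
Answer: -71/21 ≈ -3.3810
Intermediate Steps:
a = 7 (a = 1 + 3*2 = 1 + 6 = 7)
Z(J) = -1/(3*J) (Z(J) = 1/(J - 4*J) = 1/(-3*J) = -1/(3*J))
m(46)*Z(a) = 71*(-⅓/7) = 71*(-⅓*⅐) = 71*(-1/21) = -71/21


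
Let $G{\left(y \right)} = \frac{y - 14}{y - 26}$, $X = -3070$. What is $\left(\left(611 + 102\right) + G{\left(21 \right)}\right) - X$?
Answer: $\frac{18908}{5} \approx 3781.6$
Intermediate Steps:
$G{\left(y \right)} = \frac{-14 + y}{-26 + y}$
$\left(\left(611 + 102\right) + G{\left(21 \right)}\right) - X = \left(\left(611 + 102\right) + \frac{-14 + 21}{-26 + 21}\right) - -3070 = \left(713 + \frac{1}{-5} \cdot 7\right) + 3070 = \left(713 - \frac{7}{5}\right) + 3070 = \frac{3558}{5} + 3070 = \frac{18908}{5}$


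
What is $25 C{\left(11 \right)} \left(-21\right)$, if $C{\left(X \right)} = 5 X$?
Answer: $-28875$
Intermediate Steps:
$25 C{\left(11 \right)} \left(-21\right) = 25 \cdot 5 \cdot 11 \left(-21\right) = 25 \cdot 55 \left(-21\right) = 1375 \left(-21\right) = -28875$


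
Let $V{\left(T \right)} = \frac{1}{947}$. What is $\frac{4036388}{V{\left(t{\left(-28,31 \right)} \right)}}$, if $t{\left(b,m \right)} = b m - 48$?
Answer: $3822459436$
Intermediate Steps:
$t{\left(b,m \right)} = -48 + b m$
$V{\left(T \right)} = \frac{1}{947}$
$\frac{4036388}{V{\left(t{\left(-28,31 \right)} \right)}} = 4036388 \frac{1}{\frac{1}{947}} = 4036388 \cdot 947 = 3822459436$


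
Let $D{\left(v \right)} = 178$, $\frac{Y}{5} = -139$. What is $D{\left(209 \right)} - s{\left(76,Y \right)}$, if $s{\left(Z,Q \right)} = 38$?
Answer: $140$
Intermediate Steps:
$Y = -695$ ($Y = 5 \left(-139\right) = -695$)
$D{\left(209 \right)} - s{\left(76,Y \right)} = 178 - 38 = 140$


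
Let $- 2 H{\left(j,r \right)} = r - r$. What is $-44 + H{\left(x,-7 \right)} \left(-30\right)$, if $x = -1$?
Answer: $-44$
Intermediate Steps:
$H{\left(j,r \right)} = 0$ ($H{\left(j,r \right)} = - \frac{r - r}{2} = \left(- \frac{1}{2}\right) 0 = 0$)
$-44 + H{\left(x,-7 \right)} \left(-30\right) = -44 + 0 \left(-30\right) = -44 + 0 = -44$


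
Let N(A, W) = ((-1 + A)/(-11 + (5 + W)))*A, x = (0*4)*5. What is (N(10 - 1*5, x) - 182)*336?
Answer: -62272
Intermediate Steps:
x = 0 (x = 0*5 = 0)
N(A, W) = A*(-1 + A)/(-6 + W) (N(A, W) = ((-1 + A)/(-6 + W))*A = A*(-1 + A)/(-6 + W))
(N(10 - 1*5, x) - 182)*336 = ((10 - 1*5)*(-1 + (10 - 1*5))/(-6 + 0) - 182)*336 = ((10 - 5)*(-1 + (10 - 5))/(-6) - 182)*336 = (5*(-1/6)*(-1 + 5) - 182)*336 = (5*(-1/6)*4 - 182)*336 = (-10/3 - 182)*336 = -556/3*336 = -62272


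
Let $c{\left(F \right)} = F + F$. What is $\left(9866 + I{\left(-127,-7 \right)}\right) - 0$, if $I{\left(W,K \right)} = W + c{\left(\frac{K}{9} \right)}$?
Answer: $\frac{87637}{9} \approx 9737.4$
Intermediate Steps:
$c{\left(F \right)} = 2 F$
$I{\left(W,K \right)} = W + \frac{2 K}{9}$ ($I{\left(W,K \right)} = W + 2 \frac{K}{9} = W + \frac{2 K}{9}$)
$\left(9866 + I{\left(-127,-7 \right)}\right) - 0 = \left(9866 + \left(-127 + \frac{2}{9} \left(-7\right)\right)\right) - 0 = \left(9866 - \frac{1157}{9}\right) + 0 = \frac{87637}{9} + 0 = \frac{87637}{9}$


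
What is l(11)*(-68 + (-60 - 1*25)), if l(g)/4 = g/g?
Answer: -612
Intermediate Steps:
l(g) = 4 (l(g) = 4*(g/g) = 4*1 = 4)
l(11)*(-68 + (-60 - 1*25)) = 4*(-68 + (-60 - 1*25)) = 4*(-68 + (-60 - 25)) = 4*(-68 - 85) = 4*(-153) = -612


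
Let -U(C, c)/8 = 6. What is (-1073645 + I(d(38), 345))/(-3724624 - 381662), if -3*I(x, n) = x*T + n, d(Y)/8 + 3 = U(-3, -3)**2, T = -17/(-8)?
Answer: 1086799/4106286 ≈ 0.26467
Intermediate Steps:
U(C, c) = -48 (U(C, c) = -8*6 = -48)
T = 17/8 (T = -17*(-1/8) = 17/8 ≈ 2.1250)
d(Y) = 18408 (d(Y) = -24 + 8*(-48)**2 = -24 + 8*2304 = -24 + 18432 = 18408)
I(x, n) = -17*x/24 - n/3 (I(x, n) = -(x*(17/8) + n)/3 = -(17*x/8 + n)/3 = -(n + 17*x/8)/3 = -17*x/24 - n/3)
(-1073645 + I(d(38), 345))/(-3724624 - 381662) = (-1073645 + (-17/24*18408 - 1/3*345))/(-3724624 - 381662) = (-1073645 + (-13039 - 115))/(-4106286) = (-1073645 - 13154)*(-1/4106286) = -1086799*(-1/4106286) = 1086799/4106286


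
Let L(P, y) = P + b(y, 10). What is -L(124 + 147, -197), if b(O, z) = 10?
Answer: -281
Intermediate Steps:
L(P, y) = 10 + P (L(P, y) = P + 10 = 10 + P)
-L(124 + 147, -197) = -(10 + (124 + 147)) = -(10 + 271) = -1*281 = -281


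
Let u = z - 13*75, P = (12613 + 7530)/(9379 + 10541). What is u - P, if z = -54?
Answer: -20517823/19920 ≈ -1030.0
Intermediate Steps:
P = 20143/19920 ≈ 1.0112
u = -1029 (u = -54 - 13*75 = -54 - 975 = -1029)
u - P = -1029 - 1*20143/19920 = -1029 - 20143/19920 = -20517823/19920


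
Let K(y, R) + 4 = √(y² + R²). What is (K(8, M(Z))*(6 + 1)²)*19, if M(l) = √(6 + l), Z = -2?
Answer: -3724 + 1862*√17 ≈ 3953.2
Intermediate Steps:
K(y, R) = -4 + √(R² + y²) (K(y, R) = -4 + √(y² + R²) = -4 + √(R² + y²))
(K(8, M(Z))*(6 + 1)²)*19 = ((-4 + √((√(6 - 2))² + 8²))*(6 + 1)²)*19 = ((-4 + √((√4)² + 64))*7²)*19 = ((-4 + √(2² + 64))*49)*19 = ((-4 + √(4 + 64))*49)*19 = ((-4 + √68)*49)*19 = ((-4 + 2*√17)*49)*19 = (-196 + 98*√17)*19 = -3724 + 1862*√17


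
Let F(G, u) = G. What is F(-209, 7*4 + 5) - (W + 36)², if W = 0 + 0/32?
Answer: -1505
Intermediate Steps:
W = 0 (W = 0 + 0*(1/32) = 0 + 0 = 0)
F(-209, 7*4 + 5) - (W + 36)² = -209 - (0 + 36)² = -209 - 1*36² = -209 - 1*1296 = -209 - 1296 = -1505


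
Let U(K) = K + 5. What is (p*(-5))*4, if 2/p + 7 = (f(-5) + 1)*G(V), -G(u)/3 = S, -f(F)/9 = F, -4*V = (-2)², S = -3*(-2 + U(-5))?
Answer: 8/167 ≈ 0.047904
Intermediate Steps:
U(K) = 5 + K
S = 6 (S = -3*(-2 + (5 - 5)) = -3*(-2 + 0) = -3*(-2) = 6)
V = -1 (V = -¼*(-2)² = -¼*4 = -1)
f(F) = -9*F
G(u) = -18 (G(u) = -3*6 = -18)
p = -2/835 (p = 2/(-7 + (-9*(-5) + 1)*(-18)) = 2/(-7 + (45 + 1)*(-18)) = 2/(-7 + 46*(-18)) = 2/(-7 - 828) = 2/(-835) = 2*(-1/835) = -2/835 ≈ -0.0023952)
(p*(-5))*4 = -2/835*(-5)*4 = (2/167)*4 = 8/167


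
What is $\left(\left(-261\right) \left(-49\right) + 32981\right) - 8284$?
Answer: $37486$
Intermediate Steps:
$\left(\left(-261\right) \left(-49\right) + 32981\right) - 8284 = \left(12789 + 32981\right) - 8284 = 45770 - 8284 = 37486$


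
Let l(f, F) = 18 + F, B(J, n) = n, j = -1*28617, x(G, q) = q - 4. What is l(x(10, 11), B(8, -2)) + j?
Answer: -28601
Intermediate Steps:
x(G, q) = -4 + q
j = -28617
l(x(10, 11), B(8, -2)) + j = (18 - 2) - 28617 = 16 - 28617 = -28601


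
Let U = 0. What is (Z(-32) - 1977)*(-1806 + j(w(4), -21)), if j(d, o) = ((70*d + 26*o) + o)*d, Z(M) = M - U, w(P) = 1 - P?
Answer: -1054725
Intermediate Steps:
Z(M) = M (Z(M) = M - 1*0 = M + 0 = M)
j(d, o) = d*(27*o + 70*d) (j(d, o) = ((26*o + 70*d) + o)*d = (27*o + 70*d)*d = d*(27*o + 70*d))
(Z(-32) - 1977)*(-1806 + j(w(4), -21)) = (-32 - 1977)*(-1806 + (1 - 1*4)*(27*(-21) + 70*(1 - 1*4))) = -2009*(-1806 + (1 - 4)*(-567 + 70*(1 - 4))) = -2009*(-1806 - 3*(-567 + 70*(-3))) = -2009*(-1806 - 3*(-567 - 210)) = -2009*(-1806 - 3*(-777)) = -2009*(-1806 + 2331) = -2009*525 = -1054725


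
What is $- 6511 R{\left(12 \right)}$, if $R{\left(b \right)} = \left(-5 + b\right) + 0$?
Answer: $-45577$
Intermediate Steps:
$R{\left(b \right)} = -5 + b$
$- 6511 R{\left(12 \right)} = - 6511 \left(-5 + 12\right) = \left(-6511\right) 7 = -45577$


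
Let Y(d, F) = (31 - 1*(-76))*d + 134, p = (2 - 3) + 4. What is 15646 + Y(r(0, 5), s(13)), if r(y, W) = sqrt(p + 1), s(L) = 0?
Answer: 15994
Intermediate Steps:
p = 3 (p = -1 + 4 = 3)
r(y, W) = 2 (r(y, W) = sqrt(3 + 1) = sqrt(4) = 2)
Y(d, F) = 134 + 107*d (Y(d, F) = (31 + 76)*d + 134 = 107*d + 134 = 134 + 107*d)
15646 + Y(r(0, 5), s(13)) = 15646 + (134 + 107*2) = 15646 + (134 + 214) = 15646 + 348 = 15994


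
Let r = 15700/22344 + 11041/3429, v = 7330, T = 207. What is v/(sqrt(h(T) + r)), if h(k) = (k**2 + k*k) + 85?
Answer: 153930*sqrt(7930066378267578)/547732171451 ≈ 25.026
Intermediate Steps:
h(k) = 85 + 2*k**2 (h(k) = (k**2 + k**2) + 85 = 2*k**2 + 85 = 85 + 2*k**2)
r = 25044617/6384798 (r = 15700*(1/22344) + 11041*(1/3429) = 3925/5586 + 11041/3429 = 25044617/6384798 ≈ 3.9225)
v/(sqrt(h(T) + r)) = 7330/(sqrt((85 + 2*207**2) + 25044617/6384798)) = 7330/(sqrt((85 + 2*42849) + 25044617/6384798)) = 7330/(sqrt((85 + 85698) + 25044617/6384798)) = 7330/(sqrt(85783 + 25044617/6384798)) = 7330/(sqrt(547732171451/6384798)) = 7330/((sqrt(7930066378267578)/304038)) = 7330*(21*sqrt(7930066378267578)/547732171451) = 153930*sqrt(7930066378267578)/547732171451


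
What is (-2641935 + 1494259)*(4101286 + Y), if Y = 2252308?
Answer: -7291867347544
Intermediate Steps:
(-2641935 + 1494259)*(4101286 + Y) = (-2641935 + 1494259)*(4101286 + 2252308) = -1147676*6353594 = -7291867347544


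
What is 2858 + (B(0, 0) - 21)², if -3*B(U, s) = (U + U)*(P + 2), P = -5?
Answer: 3299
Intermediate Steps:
B(U, s) = 2*U (B(U, s) = -(U + U)*(-5 + 2)/3 = -2*U*(-3)/3 = -(-2)*U = 2*U)
2858 + (B(0, 0) - 21)² = 2858 + (2*0 - 21)² = 2858 + (0 - 21)² = 2858 + (-21)² = 2858 + 441 = 3299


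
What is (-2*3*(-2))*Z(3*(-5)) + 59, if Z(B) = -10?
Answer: -61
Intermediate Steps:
(-2*3*(-2))*Z(3*(-5)) + 59 = (-2*3*(-2))*(-10) + 59 = -6*(-2)*(-10) + 59 = 12*(-10) + 59 = -120 + 59 = -61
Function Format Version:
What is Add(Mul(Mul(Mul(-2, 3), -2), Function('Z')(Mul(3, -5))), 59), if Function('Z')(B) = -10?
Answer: -61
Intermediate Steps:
Add(Mul(Mul(Mul(-2, 3), -2), Function('Z')(Mul(3, -5))), 59) = Add(Mul(Mul(Mul(-2, 3), -2), -10), 59) = Add(Mul(Mul(-6, -2), -10), 59) = Add(Mul(12, -10), 59) = Add(-120, 59) = -61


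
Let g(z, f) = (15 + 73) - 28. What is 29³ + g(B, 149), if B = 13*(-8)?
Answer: 24449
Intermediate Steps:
B = -104
g(z, f) = 60 (g(z, f) = 88 - 28 = 60)
29³ + g(B, 149) = 29³ + 60 = 24389 + 60 = 24449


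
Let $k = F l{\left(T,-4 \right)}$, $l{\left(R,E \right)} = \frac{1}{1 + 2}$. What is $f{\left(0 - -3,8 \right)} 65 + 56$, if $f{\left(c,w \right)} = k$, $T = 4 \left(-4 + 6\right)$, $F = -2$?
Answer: $\frac{38}{3} \approx 12.667$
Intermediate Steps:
$T = 8$ ($T = 4 \cdot 2 = 8$)
$l{\left(R,E \right)} = \frac{1}{3}$
$k = - \frac{2}{3}$ ($k = \left(-2\right) \frac{1}{3} = - \frac{2}{3} \approx -0.66667$)
$f{\left(c,w \right)} = - \frac{2}{3}$
$f{\left(0 - -3,8 \right)} 65 + 56 = \left(- \frac{2}{3}\right) 65 + 56 = - \frac{130}{3} + 56 = \frac{38}{3}$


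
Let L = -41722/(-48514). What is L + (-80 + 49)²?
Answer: 23331838/24257 ≈ 961.86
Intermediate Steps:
L = 20861/24257 (L = -41722*(-1/48514) = 20861/24257 ≈ 0.86000)
L + (-80 + 49)² = 20861/24257 + (-80 + 49)² = 20861/24257 + (-31)² = 20861/24257 + 961 = 23331838/24257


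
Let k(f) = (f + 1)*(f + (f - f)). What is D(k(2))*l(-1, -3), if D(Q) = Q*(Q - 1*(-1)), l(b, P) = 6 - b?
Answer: 294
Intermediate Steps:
k(f) = f*(1 + f) (k(f) = (1 + f)*(f + 0) = (1 + f)*f = f*(1 + f))
D(Q) = Q*(1 + Q) (D(Q) = Q*(Q + 1) = Q*(1 + Q))
D(k(2))*l(-1, -3) = ((2*(1 + 2))*(1 + 2*(1 + 2)))*(6 - 1*(-1)) = ((2*3)*(1 + 2*3))*(6 + 1) = (6*(1 + 6))*7 = (6*7)*7 = 42*7 = 294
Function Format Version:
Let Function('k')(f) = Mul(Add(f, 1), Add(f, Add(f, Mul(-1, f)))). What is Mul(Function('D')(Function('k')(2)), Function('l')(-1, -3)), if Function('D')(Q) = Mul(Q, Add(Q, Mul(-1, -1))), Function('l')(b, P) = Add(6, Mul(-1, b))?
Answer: 294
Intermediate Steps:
Function('k')(f) = Mul(f, Add(1, f)) (Function('k')(f) = Mul(Add(1, f), Add(f, 0)) = Mul(Add(1, f), f) = Mul(f, Add(1, f)))
Function('D')(Q) = Mul(Q, Add(1, Q)) (Function('D')(Q) = Mul(Q, Add(Q, 1)) = Mul(Q, Add(1, Q)))
Mul(Function('D')(Function('k')(2)), Function('l')(-1, -3)) = Mul(Mul(Mul(2, Add(1, 2)), Add(1, Mul(2, Add(1, 2)))), Add(6, Mul(-1, -1))) = Mul(Mul(Mul(2, 3), Add(1, Mul(2, 3))), Add(6, 1)) = Mul(Mul(6, Add(1, 6)), 7) = Mul(Mul(6, 7), 7) = Mul(42, 7) = 294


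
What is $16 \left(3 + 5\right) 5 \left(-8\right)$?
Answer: $-5120$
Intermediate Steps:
$16 \left(3 + 5\right) 5 \left(-8\right) = 16 \cdot 8 \cdot 5 \left(-8\right) = 16 \cdot 40 \left(-8\right) = 640 \left(-8\right) = -5120$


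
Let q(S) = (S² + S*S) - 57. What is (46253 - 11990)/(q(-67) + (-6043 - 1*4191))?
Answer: -34263/1313 ≈ -26.095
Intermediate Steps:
q(S) = -57 + 2*S² (q(S) = (S² + S²) - 57 = 2*S² - 57 = -57 + 2*S²)
(46253 - 11990)/(q(-67) + (-6043 - 1*4191)) = (46253 - 11990)/((-57 + 2*(-67)²) + (-6043 - 1*4191)) = 34263/((-57 + 2*4489) + (-6043 - 4191)) = 34263/((-57 + 8978) - 10234) = 34263/(8921 - 10234) = 34263/(-1313) = 34263*(-1/1313) = -34263/1313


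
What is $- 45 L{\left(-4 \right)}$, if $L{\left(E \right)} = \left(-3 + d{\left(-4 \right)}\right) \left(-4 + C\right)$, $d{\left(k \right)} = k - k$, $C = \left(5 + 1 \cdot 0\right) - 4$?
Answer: $-405$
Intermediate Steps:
$C = 1$ ($C = \left(5 + 0\right) - 4 = 5 - 4 = 1$)
$d{\left(k \right)} = 0$
$L{\left(E \right)} = 9$ ($L{\left(E \right)} = \left(-3 + 0\right) \left(-4 + 1\right) = \left(-3\right) \left(-3\right) = 9$)
$- 45 L{\left(-4 \right)} = \left(-45\right) 9 = -405$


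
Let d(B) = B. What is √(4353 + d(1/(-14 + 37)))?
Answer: 2*√575690/23 ≈ 65.978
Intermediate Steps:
√(4353 + d(1/(-14 + 37))) = √(4353 + 1/(-14 + 37)) = √(4353 + 1/23) = √(100120/23) = 2*√575690/23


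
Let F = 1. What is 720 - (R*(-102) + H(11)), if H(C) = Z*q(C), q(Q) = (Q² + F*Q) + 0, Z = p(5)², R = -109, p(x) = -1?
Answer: -10530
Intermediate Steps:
Z = 1 (Z = (-1)² = 1)
q(Q) = Q + Q² (q(Q) = (Q² + 1*Q) + 0 = (Q² + Q) + 0 = (Q + Q²) + 0 = Q + Q²)
H(C) = C*(1 + C) (H(C) = 1*(C*(1 + C)) = C*(1 + C))
720 - (R*(-102) + H(11)) = 720 - (-109*(-102) + 11*(1 + 11)) = 720 - (11118 + 11*12) = 720 - (11118 + 132) = 720 - 1*11250 = 720 - 11250 = -10530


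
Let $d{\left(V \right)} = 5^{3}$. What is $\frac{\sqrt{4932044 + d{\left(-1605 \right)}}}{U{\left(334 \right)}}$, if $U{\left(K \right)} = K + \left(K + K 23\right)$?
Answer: $\frac{\sqrt{4932169}}{8350} \approx 0.26597$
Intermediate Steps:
$d{\left(V \right)} = 125$
$U{\left(K \right)} = 25 K$ ($U{\left(K \right)} = K + \left(K + 23 K\right) = K + 24 K = 25 K$)
$\frac{\sqrt{4932044 + d{\left(-1605 \right)}}}{U{\left(334 \right)}} = \frac{\sqrt{4932044 + 125}}{25 \cdot 334} = \frac{\sqrt{4932169}}{8350}$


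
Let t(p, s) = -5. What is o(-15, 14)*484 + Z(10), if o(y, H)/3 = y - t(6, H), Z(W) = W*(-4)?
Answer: -14560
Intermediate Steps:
Z(W) = -4*W
o(y, H) = 15 + 3*y (o(y, H) = 3*(y - 1*(-5)) = 3*(y + 5) = 3*(5 + y) = 15 + 3*y)
o(-15, 14)*484 + Z(10) = (15 + 3*(-15))*484 - 4*10 = (15 - 45)*484 - 40 = -30*484 - 40 = -14520 - 40 = -14560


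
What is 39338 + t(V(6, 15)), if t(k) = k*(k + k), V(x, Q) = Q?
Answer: 39788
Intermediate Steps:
t(k) = 2*k² (t(k) = k*(2*k) = 2*k²)
39338 + t(V(6, 15)) = 39338 + 2*15² = 39338 + 2*225 = 39338 + 450 = 39788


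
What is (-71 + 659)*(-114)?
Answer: -67032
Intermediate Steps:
(-71 + 659)*(-114) = 588*(-114) = -67032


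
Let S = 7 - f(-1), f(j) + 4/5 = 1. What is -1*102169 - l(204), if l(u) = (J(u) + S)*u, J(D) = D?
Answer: -725861/5 ≈ -1.4517e+5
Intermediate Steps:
f(j) = ⅕ (f(j) = -⅘ + 1 = ⅕)
S = 34/5 (S = 7 - 1*⅕ = 7 - ⅕ = 34/5 ≈ 6.8000)
l(u) = u*(34/5 + u) (l(u) = (u + 34/5)*u = (34/5 + u)*u = u*(34/5 + u))
-1*102169 - l(204) = -1*102169 - 204*(34 + 5*204)/5 = -102169 - 204*(34 + 1020)/5 = -102169 - 204*1054/5 = -102169 - 1*215016/5 = -102169 - 215016/5 = -725861/5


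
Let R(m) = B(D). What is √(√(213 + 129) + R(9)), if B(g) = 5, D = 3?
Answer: √(5 + 3*√38) ≈ 4.8470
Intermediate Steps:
R(m) = 5
√(√(213 + 129) + R(9)) = √(√(213 + 129) + 5) = √(√342 + 5) = √(3*√38 + 5) = √(5 + 3*√38)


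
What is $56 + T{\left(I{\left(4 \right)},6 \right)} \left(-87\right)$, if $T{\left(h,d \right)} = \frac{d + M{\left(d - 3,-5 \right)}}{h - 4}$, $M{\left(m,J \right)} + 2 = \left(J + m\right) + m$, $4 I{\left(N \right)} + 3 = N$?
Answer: $172$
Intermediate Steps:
$I{\left(N \right)} = - \frac{3}{4} + \frac{N}{4}$
$M{\left(m,J \right)} = -2 + J + 2 m$ ($M{\left(m,J \right)} = -2 + \left(\left(J + m\right) + m\right) = -2 + \left(J + 2 m\right) = -2 + J + 2 m$)
$T{\left(h,d \right)} = \frac{-13 + 3 d}{-4 + h}$ ($T{\left(h,d \right)} = \frac{d - \left(7 - 2 \left(d - 3\right)\right)}{h - 4} = \frac{d - \left(7 - 2 \left(d - 3\right)\right)}{-4 + h} = \frac{d - \left(7 - 2 \left(-3 + d\right)\right)}{-4 + h} = \frac{d - \left(13 - 2 d\right)}{-4 + h} = \frac{d + \left(-13 + 2 d\right)}{-4 + h} = \frac{-13 + 3 d}{-4 + h}$)
$56 + T{\left(I{\left(4 \right)},6 \right)} \left(-87\right) = 56 + \frac{-13 + 3 \cdot 6}{-4 + \left(- \frac{3}{4} + \frac{1}{4} \cdot 4\right)} \left(-87\right) = 56 + \frac{-13 + 18}{-4 + \left(- \frac{3}{4} + 1\right)} \left(-87\right) = 56 + \frac{1}{-4 + \frac{1}{4}} \cdot 5 \left(-87\right) = 56 + \frac{1}{- \frac{15}{4}} \cdot 5 \left(-87\right) = 56 + \left(- \frac{4}{15}\right) 5 \left(-87\right) = 56 - -116 = 56 + 116 = 172$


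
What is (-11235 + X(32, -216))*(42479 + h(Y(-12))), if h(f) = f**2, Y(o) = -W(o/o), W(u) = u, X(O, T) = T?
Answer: -486438480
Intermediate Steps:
Y(o) = -1 (Y(o) = -o/o = -1*1 = -1)
(-11235 + X(32, -216))*(42479 + h(Y(-12))) = (-11235 - 216)*(42479 + (-1)**2) = -11451*(42479 + 1) = -11451*42480 = -486438480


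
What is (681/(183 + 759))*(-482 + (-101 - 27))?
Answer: -69235/157 ≈ -440.99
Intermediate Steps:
(681/(183 + 759))*(-482 + (-101 - 27)) = (681/942)*(-482 - 128) = (681*(1/942))*(-610) = (227/314)*(-610) = -69235/157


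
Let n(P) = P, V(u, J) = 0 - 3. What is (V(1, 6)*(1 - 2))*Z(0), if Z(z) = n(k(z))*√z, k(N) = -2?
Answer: 0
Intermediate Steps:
V(u, J) = -3
Z(z) = -2*√z
(V(1, 6)*(1 - 2))*Z(0) = (-3*(1 - 2))*(-2*√0) = (-3*(-1))*(-2*0) = 3*0 = 0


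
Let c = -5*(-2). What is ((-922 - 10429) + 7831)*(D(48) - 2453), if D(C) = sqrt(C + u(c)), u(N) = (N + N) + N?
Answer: 8634560 - 3520*sqrt(78) ≈ 8.6035e+6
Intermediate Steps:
c = 10
u(N) = 3*N (u(N) = 2*N + N = 3*N)
D(C) = sqrt(30 + C) (D(C) = sqrt(C + 3*10) = sqrt(C + 30) = sqrt(30 + C))
((-922 - 10429) + 7831)*(D(48) - 2453) = ((-922 - 10429) + 7831)*(sqrt(30 + 48) - 2453) = (-11351 + 7831)*(sqrt(78) - 2453) = -3520*(-2453 + sqrt(78)) = 8634560 - 3520*sqrt(78)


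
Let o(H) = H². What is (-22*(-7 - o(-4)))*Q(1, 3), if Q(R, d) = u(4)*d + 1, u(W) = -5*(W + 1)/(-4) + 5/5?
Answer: 23023/2 ≈ 11512.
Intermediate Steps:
u(W) = 9/4 + 5*W/4 (u(W) = -5*(1 + W)*(-¼) + 5*(⅕) = (-5 - 5*W)*(-¼) + 1 = (5/4 + 5*W/4) + 1 = 9/4 + 5*W/4)
Q(R, d) = 1 + 29*d/4 (Q(R, d) = (9/4 + (5/4)*4)*d + 1 = (9/4 + 5)*d + 1 = 29*d/4 + 1 = 1 + 29*d/4)
(-22*(-7 - o(-4)))*Q(1, 3) = (-22*(-7 - 1*(-4)²))*(1 + (29/4)*3) = (-22*(-7 - 1*16))*(1 + 87/4) = -22*(-7 - 16)*(91/4) = -22*(-23)*(91/4) = 506*(91/4) = 23023/2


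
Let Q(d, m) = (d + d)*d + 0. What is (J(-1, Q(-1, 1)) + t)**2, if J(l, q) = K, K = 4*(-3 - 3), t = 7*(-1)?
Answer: 961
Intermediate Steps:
t = -7
Q(d, m) = 2*d**2 (Q(d, m) = (2*d)*d + 0 = 2*d**2 + 0 = 2*d**2)
K = -24 (K = 4*(-6) = -24)
J(l, q) = -24
(J(-1, Q(-1, 1)) + t)**2 = (-24 - 7)**2 = (-31)**2 = 961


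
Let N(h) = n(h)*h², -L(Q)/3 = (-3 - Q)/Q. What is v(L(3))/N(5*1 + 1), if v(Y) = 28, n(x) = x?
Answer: 7/54 ≈ 0.12963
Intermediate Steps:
L(Q) = -3*(-3 - Q)/Q
N(h) = h³ (N(h) = h*h² = h³)
v(L(3))/N(5*1 + 1) = 28/((5*1 + 1)³) = 28/((5 + 1)³) = 28/(6³) = 28/216 = 28*(1/216) = 7/54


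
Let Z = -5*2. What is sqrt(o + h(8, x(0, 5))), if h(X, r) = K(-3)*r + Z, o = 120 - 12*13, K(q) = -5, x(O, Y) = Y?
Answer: I*sqrt(71) ≈ 8.4261*I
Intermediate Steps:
Z = -10
o = -36 (o = 120 - 156 = -36)
h(X, r) = -10 - 5*r (h(X, r) = -5*r - 10 = -10 - 5*r)
sqrt(o + h(8, x(0, 5))) = sqrt(-36 + (-10 - 5*5)) = sqrt(-36 + (-10 - 25)) = sqrt(-36 - 35) = sqrt(-71) = I*sqrt(71)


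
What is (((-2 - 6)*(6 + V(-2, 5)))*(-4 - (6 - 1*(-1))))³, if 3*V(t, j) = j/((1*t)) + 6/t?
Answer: 1331000000/27 ≈ 4.9296e+7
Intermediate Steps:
V(t, j) = 2/t + j/(3*t) (V(t, j) = (j/((1*t)) + 6/t)/3 = (j/t + 6/t)/3 = (6/t + j/t)/3 = 2/t + j/(3*t))
(((-2 - 6)*(6 + V(-2, 5)))*(-4 - (6 - 1*(-1))))³ = (((-2 - 6)*(6 + (⅓)*(6 + 5)/(-2)))*(-4 - (6 - 1*(-1))))³ = ((-8*(6 + (⅓)*(-½)*11))*(-4 - (6 + 1)))³ = ((-8*(6 - 11/6))*(-4 - 1*7))³ = ((-8*25/6)*(-4 - 7))³ = (-100/3*(-11))³ = (1100/3)³ = 1331000000/27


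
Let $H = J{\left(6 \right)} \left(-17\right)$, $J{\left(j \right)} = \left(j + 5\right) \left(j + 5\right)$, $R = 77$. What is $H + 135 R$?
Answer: $8338$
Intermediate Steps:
$J{\left(j \right)} = \left(5 + j\right)^{2}$ ($J{\left(j \right)} = \left(5 + j\right) \left(5 + j\right) = \left(5 + j\right)^{2}$)
$H = -2057$ ($H = \left(5 + 6\right)^{2} \left(-17\right) = 11^{2} \left(-17\right) = 121 \left(-17\right) = -2057$)
$H + 135 R = -2057 + 135 \cdot 77 = -2057 + 10395 = 8338$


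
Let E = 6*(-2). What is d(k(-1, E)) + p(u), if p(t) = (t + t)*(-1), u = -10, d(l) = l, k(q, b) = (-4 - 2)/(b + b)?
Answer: 81/4 ≈ 20.250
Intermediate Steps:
E = -12
k(q, b) = -3/b (k(q, b) = -6*1/(2*b) = -3/b)
p(t) = -2*t (p(t) = (2*t)*(-1) = -2*t)
d(k(-1, E)) + p(u) = -3/(-12) - 2*(-10) = -3*(-1/12) + 20 = ¼ + 20 = 81/4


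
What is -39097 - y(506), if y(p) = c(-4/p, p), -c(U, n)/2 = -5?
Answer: -39107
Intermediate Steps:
c(U, n) = 10 (c(U, n) = -2*(-5) = 10)
y(p) = 10
-39097 - y(506) = -39097 - 1*10 = -39097 - 10 = -39107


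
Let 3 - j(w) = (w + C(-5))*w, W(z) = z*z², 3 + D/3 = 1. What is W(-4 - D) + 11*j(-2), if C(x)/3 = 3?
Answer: 195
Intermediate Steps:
D = -6 (D = -9 + 3*1 = -9 + 3 = -6)
C(x) = 9 (C(x) = 3*3 = 9)
W(z) = z³
j(w) = 3 - w*(9 + w) (j(w) = 3 - (w + 9)*w = 3 - (9 + w)*w = 3 - w*(9 + w))
W(-4 - D) + 11*j(-2) = (-4 - 1*(-6))³ + 11*(3 - 1*(-2)² - 9*(-2)) = (-4 + 6)³ + 11*(3 - 1*4 + 18) = 2³ + 11*(3 - 4 + 18) = 8 + 11*17 = 8 + 187 = 195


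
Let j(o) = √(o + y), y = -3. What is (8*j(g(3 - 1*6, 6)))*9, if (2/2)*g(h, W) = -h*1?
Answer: 0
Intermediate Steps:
g(h, W) = -h (g(h, W) = -h*1 = -h)
j(o) = √(-3 + o) (j(o) = √(o - 3) = √(-3 + o))
(8*j(g(3 - 1*6, 6)))*9 = (8*√(-3 - (3 - 1*6)))*9 = (8*√(-3 - (3 - 6)))*9 = (8*√(-3 - 1*(-3)))*9 = (8*√(-3 + 3))*9 = (8*√0)*9 = (8*0)*9 = 0*9 = 0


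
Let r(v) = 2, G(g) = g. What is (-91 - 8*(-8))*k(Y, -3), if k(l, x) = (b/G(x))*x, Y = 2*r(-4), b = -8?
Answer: 216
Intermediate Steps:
Y = 4 (Y = 2*2 = 4)
k(l, x) = -8 (k(l, x) = (-8/x)*x = -8)
(-91 - 8*(-8))*k(Y, -3) = (-91 - 8*(-8))*(-8) = (-91 + 64)*(-8) = -27*(-8) = 216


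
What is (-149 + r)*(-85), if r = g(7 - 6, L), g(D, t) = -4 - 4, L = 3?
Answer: 13345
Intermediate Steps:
g(D, t) = -8
r = -8
(-149 + r)*(-85) = (-149 - 8)*(-85) = -157*(-85) = 13345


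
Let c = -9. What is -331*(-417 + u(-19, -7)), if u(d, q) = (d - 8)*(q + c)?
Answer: -4965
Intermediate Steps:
u(d, q) = (-9 + q)*(-8 + d) (u(d, q) = (d - 8)*(q - 9) = (-8 + d)*(-9 + q) = (-9 + q)*(-8 + d))
-331*(-417 + u(-19, -7)) = -331*(-417 + (72 - 9*(-19) - 8*(-7) - 19*(-7))) = -331*(-417 + (72 + 171 + 56 + 133)) = -331*(-417 + 432) = -331*15 = -4965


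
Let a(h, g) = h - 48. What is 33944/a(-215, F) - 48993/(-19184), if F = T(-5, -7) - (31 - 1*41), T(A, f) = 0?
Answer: -638296537/5045392 ≈ -126.51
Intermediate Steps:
F = 10 (F = 0 - (31 - 1*41) = 0 - (31 - 41) = 0 - 1*(-10) = 0 + 10 = 10)
a(h, g) = -48 + h
33944/a(-215, F) - 48993/(-19184) = 33944/(-48 - 215) - 48993/(-19184) = 33944/(-263) - 48993*(-1/19184) = 33944*(-1/263) + 48993/19184 = -33944/263 + 48993/19184 = -638296537/5045392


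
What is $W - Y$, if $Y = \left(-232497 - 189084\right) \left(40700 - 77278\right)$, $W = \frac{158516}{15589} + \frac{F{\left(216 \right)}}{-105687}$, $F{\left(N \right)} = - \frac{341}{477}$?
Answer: $- \frac{12118788088124766002065}{785883564711} \approx -1.5421 \cdot 10^{10}$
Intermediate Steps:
$F{\left(N \right)} = - \frac{341}{477}$ ($F{\left(N \right)} = \left(-341\right) \frac{1}{477} = - \frac{341}{477}$)
$W = \frac{7991224710533}{785883564711}$ ($W = \frac{158516}{15589} - \frac{341}{477 \left(-105687\right)} = 158516 \cdot \frac{1}{15589} - - \frac{341}{50412699} = \frac{158516}{15589} + \frac{341}{50412699} = \frac{7991224710533}{785883564711} \approx 10.168$)
$Y = 15420589818$ ($Y = \left(-421581\right) \left(-36578\right) = 15420589818$)
$W - Y = \frac{7991224710533}{785883564711} - 15420589818 = - \frac{12118788088124766002065}{785883564711}$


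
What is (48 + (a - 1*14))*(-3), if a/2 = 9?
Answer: -156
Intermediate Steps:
a = 18 (a = 2*9 = 18)
(48 + (a - 1*14))*(-3) = (48 + (18 - 1*14))*(-3) = (48 + (18 - 14))*(-3) = (48 + 4)*(-3) = 52*(-3) = -156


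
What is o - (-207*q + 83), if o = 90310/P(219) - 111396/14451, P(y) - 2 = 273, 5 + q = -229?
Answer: -1160904431/24085 ≈ -48200.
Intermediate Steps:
q = -234 (q = -5 - 229 = -234)
P(y) = 275 (P(y) = 2 + 273 = 275)
o = 7723854/24085 (o = 90310/275 - 111396/14451 = 90310*(1/275) - 111396*1/14451 = 1642/5 - 37132/4817 = 7723854/24085 ≈ 320.69)
o - (-207*q + 83) = 7723854/24085 - (-207*(-234) + 83) = 7723854/24085 - (48438 + 83) = 7723854/24085 - 1*48521 = 7723854/24085 - 48521 = -1160904431/24085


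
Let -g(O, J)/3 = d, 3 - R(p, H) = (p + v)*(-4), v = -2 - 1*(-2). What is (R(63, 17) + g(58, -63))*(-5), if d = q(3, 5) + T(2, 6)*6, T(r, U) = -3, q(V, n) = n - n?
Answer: -1545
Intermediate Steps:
v = 0 (v = -2 + 2 = 0)
q(V, n) = 0
R(p, H) = 3 + 4*p (R(p, H) = 3 - (p + 0)*(-4) = 3 - p*(-4) = 3 - (-4)*p = 3 + 4*p)
d = -18 (d = 0 - 3*6 = 0 - 18 = -18)
g(O, J) = 54 (g(O, J) = -3*(-18) = 54)
(R(63, 17) + g(58, -63))*(-5) = ((3 + 4*63) + 54)*(-5) = ((3 + 252) + 54)*(-5) = (255 + 54)*(-5) = 309*(-5) = -1545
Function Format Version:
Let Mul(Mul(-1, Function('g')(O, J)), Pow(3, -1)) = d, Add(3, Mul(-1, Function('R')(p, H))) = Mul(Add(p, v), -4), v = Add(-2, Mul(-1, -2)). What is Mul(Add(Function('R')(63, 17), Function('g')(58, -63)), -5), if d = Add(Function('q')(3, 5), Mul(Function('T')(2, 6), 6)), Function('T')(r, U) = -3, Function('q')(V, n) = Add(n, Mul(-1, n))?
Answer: -1545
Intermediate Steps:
v = 0 (v = Add(-2, 2) = 0)
Function('q')(V, n) = 0
Function('R')(p, H) = Add(3, Mul(4, p)) (Function('R')(p, H) = Add(3, Mul(-1, Mul(Add(p, 0), -4))) = Add(3, Mul(-1, Mul(p, -4))) = Add(3, Mul(-1, Mul(-4, p))) = Add(3, Mul(4, p)))
d = -18 (d = Add(0, Mul(-3, 6)) = Add(0, -18) = -18)
Function('g')(O, J) = 54 (Function('g')(O, J) = Mul(-3, -18) = 54)
Mul(Add(Function('R')(63, 17), Function('g')(58, -63)), -5) = Mul(Add(Add(3, Mul(4, 63)), 54), -5) = Mul(Add(Add(3, 252), 54), -5) = Mul(Add(255, 54), -5) = Mul(309, -5) = -1545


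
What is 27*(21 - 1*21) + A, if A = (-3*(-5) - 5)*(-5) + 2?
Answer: -48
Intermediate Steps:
A = -48 (A = (15 - 5)*(-5) + 2 = 10*(-5) + 2 = -50 + 2 = -48)
27*(21 - 1*21) + A = 27*(21 - 1*21) - 48 = 27*(21 - 21) - 48 = 27*0 - 48 = 0 - 48 = -48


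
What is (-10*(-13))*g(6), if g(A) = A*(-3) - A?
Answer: -3120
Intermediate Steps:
g(A) = -4*A (g(A) = -3*A - A = -4*A)
(-10*(-13))*g(6) = (-10*(-13))*(-4*6) = 130*(-24) = -3120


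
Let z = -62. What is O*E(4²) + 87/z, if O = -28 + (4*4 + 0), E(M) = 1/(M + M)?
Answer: -441/248 ≈ -1.7782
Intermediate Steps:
E(M) = 1/(2*M)
O = -12 (O = -28 + (16 + 0) = -28 + 16 = -12)
O*E(4²) + 87/z = -6/(4²) + 87/(-62) = -6/16 + 87*(-1/62) = -6/16 - 87/62 = -12*1/32 - 87/62 = -3/8 - 87/62 = -441/248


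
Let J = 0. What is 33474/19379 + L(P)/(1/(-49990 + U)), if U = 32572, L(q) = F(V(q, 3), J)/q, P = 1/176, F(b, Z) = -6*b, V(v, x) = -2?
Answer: -712891673790/19379 ≈ -3.6787e+7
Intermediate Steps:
P = 1/176 ≈ 0.0056818
L(q) = 12/q (L(q) = (-6*(-2))/q = 12/q)
33474/19379 + L(P)/(1/(-49990 + U)) = 33474/19379 + (12/(1/176))/(1/(-49990 + 32572)) = 33474*(1/19379) + (12*176)/(1/(-17418)) = 33474/19379 + 2112/(-1/17418) = 33474/19379 + 2112*(-17418) = 33474/19379 - 36786816 = -712891673790/19379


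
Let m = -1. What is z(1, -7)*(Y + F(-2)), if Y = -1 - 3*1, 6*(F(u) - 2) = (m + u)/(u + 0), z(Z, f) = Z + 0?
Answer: -7/4 ≈ -1.7500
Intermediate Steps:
z(Z, f) = Z
F(u) = 2 + (-1 + u)/(6*u) (F(u) = 2 + ((-1 + u)/(u + 0))/6 = 2 + ((-1 + u)/u)/6 = 2 + (-1 + u)/(6*u))
Y = -4 (Y = -1 - 3 = -4)
z(1, -7)*(Y + F(-2)) = 1*(-4 + (1/6)*(-1 + 13*(-2))/(-2)) = 1*(-4 + (1/6)*(-1/2)*(-1 - 26)) = 1*(-4 + (1/6)*(-1/2)*(-27)) = 1*(-4 + 9/4) = 1*(-7/4) = -7/4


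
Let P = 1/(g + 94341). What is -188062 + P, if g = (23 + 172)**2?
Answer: -24893014691/132366 ≈ -1.8806e+5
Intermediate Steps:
g = 38025 (g = 195**2 = 38025)
P = 1/132366 (P = 1/(38025 + 94341) = 1/132366 ≈ 7.5548e-6)
-188062 + P = -188062 + 1/132366 = -24893014691/132366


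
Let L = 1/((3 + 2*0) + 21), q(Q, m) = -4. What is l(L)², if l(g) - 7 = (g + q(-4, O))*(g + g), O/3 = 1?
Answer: 3690241/82944 ≈ 44.491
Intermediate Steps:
O = 3 (O = 3*1 = 3)
L = 1/24 (L = 1/((3 + 0) + 21) = 1/(3 + 21) = 1/24 ≈ 0.041667)
l(g) = 7 + 2*g*(-4 + g) (l(g) = 7 + (g - 4)*(g + g) = 7 + (-4 + g)*(2*g) = 7 + 2*g*(-4 + g))
l(L)² = (7 - 8*1/24 + 2*(1/24)²)² = (7 - ⅓ + 2*(1/576))² = (7 - ⅓ + 1/288)² = (1921/288)² = 3690241/82944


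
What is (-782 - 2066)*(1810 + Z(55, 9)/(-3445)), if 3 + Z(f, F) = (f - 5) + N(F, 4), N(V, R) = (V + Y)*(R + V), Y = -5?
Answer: -17758279648/3445 ≈ -5.1548e+6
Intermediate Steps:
N(V, R) = (-5 + V)*(R + V) (N(V, R) = (V - 5)*(R + V) = (-5 + V)*(R + V))
Z(f, F) = -28 + f + F² - F (Z(f, F) = -3 + ((f - 5) + (F² - 5*4 - 5*F + 4*F)) = -3 + ((-5 + f) + (F² - 20 - 5*F + 4*F)) = -3 + ((-5 + f) + (-20 + F² - F)) = -3 + (-25 + f + F² - F) = -28 + f + F² - F)
(-782 - 2066)*(1810 + Z(55, 9)/(-3445)) = (-782 - 2066)*(1810 + (-28 + 55 + 9² - 1*9)/(-3445)) = -2848*(1810 + (-28 + 55 + 81 - 9)*(-1/3445)) = -2848*(1810 + 99*(-1/3445)) = -2848*(1810 - 99/3445) = -2848*6235351/3445 = -17758279648/3445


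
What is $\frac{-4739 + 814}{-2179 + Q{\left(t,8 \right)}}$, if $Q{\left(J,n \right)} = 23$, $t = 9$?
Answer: $\frac{3925}{2156} \approx 1.8205$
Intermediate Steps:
$\frac{-4739 + 814}{-2179 + Q{\left(t,8 \right)}} = \frac{-4739 + 814}{-2179 + 23} = - \frac{3925}{-2156} = \left(-3925\right) \left(- \frac{1}{2156}\right) = \frac{3925}{2156}$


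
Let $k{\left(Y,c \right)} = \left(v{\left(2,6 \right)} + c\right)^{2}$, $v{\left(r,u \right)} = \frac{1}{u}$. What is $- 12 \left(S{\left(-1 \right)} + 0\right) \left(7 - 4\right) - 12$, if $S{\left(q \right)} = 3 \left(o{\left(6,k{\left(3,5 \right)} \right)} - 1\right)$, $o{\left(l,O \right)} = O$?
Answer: $-2787$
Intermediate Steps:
$k{\left(Y,c \right)} = \left(\frac{1}{6} + c\right)^{2}$
$S{\left(q \right)} = \frac{925}{12}$ ($S{\left(q \right)} = 3 \left(\frac{\left(1 + 6 \cdot 5\right)^{2}}{36} - 1\right) = 3 \left(\frac{\left(1 + 30\right)^{2}}{36} - 1\right) = 3 \left(\frac{31^{2}}{36} - 1\right) = 3 \left(\frac{1}{36} \cdot 961 - 1\right) = 3 \left(\frac{961}{36} - 1\right) = 3 \cdot \frac{925}{36} = \frac{925}{12}$)
$- 12 \left(S{\left(-1 \right)} + 0\right) \left(7 - 4\right) - 12 = - 12 \left(\frac{925}{12} + 0\right) \left(7 - 4\right) - 12 = - 12 \cdot \frac{925}{12} \cdot 3 - 12 = \left(-12\right) \frac{925}{4} - 12 = -2775 - 12 = -2787$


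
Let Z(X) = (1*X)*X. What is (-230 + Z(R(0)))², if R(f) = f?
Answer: 52900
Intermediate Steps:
Z(X) = X² (Z(X) = X*X = X²)
(-230 + Z(R(0)))² = (-230 + 0²)² = (-230 + 0)² = (-230)² = 52900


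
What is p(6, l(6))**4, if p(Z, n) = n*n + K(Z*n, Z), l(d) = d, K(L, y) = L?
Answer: 26873856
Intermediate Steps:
p(Z, n) = n**2 + Z*n (p(Z, n) = n*n + Z*n = n**2 + Z*n)
p(6, l(6))**4 = (6*(6 + 6))**4 = (6*12)**4 = 72**4 = 26873856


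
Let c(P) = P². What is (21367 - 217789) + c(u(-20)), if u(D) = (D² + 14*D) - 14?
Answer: -185186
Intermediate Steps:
u(D) = -14 + D² + 14*D
(21367 - 217789) + c(u(-20)) = (21367 - 217789) + (-14 + (-20)² + 14*(-20))² = -196422 + (-14 + 400 - 280)² = -196422 + 106² = -196422 + 11236 = -185186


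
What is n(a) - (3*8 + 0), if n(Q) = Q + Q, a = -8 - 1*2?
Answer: -44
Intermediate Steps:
a = -10 (a = -8 - 2 = -10)
n(Q) = 2*Q
n(a) - (3*8 + 0) = 2*(-10) - (3*8 + 0) = -20 - (24 + 0) = -20 - 1*24 = -20 - 24 = -44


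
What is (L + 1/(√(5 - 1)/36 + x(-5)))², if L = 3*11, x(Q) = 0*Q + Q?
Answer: 8520561/7921 ≈ 1075.7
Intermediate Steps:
x(Q) = Q (x(Q) = 0 + Q = Q)
L = 33
(L + 1/(√(5 - 1)/36 + x(-5)))² = (33 + 1/(√(5 - 1)/36 - 5))² = (33 + 1/(√4*(1/36) - 5))² = (33 + 1/(2*(1/36) - 5))² = (33 + 1/(1/18 - 5))² = (33 + 1/(-89/18))² = (33 - 18/89)² = (2919/89)² = 8520561/7921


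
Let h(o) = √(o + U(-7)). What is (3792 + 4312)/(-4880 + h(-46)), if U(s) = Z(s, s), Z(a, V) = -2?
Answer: -2471720/1488403 - 2026*I*√3/1488403 ≈ -1.6607 - 0.0023577*I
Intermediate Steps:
U(s) = -2
h(o) = √(-2 + o) (h(o) = √(o - 2) = √(-2 + o))
(3792 + 4312)/(-4880 + h(-46)) = (3792 + 4312)/(-4880 + √(-2 - 46)) = 8104/(-4880 + √(-48)) = 8104/(-4880 + 4*I*√3)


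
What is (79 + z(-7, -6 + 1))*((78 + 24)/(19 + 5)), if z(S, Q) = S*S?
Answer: 544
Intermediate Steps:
z(S, Q) = S²
(79 + z(-7, -6 + 1))*((78 + 24)/(19 + 5)) = (79 + (-7)²)*((78 + 24)/(19 + 5)) = (79 + 49)*(102/24) = 128*(102*(1/24)) = 128*(17/4) = 544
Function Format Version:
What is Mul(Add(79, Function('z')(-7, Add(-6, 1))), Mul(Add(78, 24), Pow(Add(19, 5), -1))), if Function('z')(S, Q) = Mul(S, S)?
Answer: 544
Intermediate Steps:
Function('z')(S, Q) = Pow(S, 2)
Mul(Add(79, Function('z')(-7, Add(-6, 1))), Mul(Add(78, 24), Pow(Add(19, 5), -1))) = Mul(Add(79, Pow(-7, 2)), Mul(Add(78, 24), Pow(Add(19, 5), -1))) = Mul(Add(79, 49), Mul(102, Pow(24, -1))) = Mul(128, Mul(102, Rational(1, 24))) = Mul(128, Rational(17, 4)) = 544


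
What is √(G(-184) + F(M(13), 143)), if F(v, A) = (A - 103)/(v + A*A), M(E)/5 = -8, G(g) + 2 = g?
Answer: I*√77473257906/20409 ≈ 13.638*I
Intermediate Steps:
G(g) = -2 + g
M(E) = -40 (M(E) = 5*(-8) = -40)
F(v, A) = (-103 + A)/(v + A²)
√(G(-184) + F(M(13), 143)) = √((-2 - 184) + (-103 + 143)/(-40 + 143²)) = √(-186 + 40/(-40 + 20449)) = √(-186 + 40/20409) = √(-3796034/20409) = I*√77473257906/20409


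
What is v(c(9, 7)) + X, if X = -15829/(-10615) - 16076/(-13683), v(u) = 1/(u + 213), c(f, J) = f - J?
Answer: 303275486/113555217 ≈ 2.6707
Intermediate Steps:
v(u) = 1/(213 + u)
X = 35203177/13204095 (X = -15829*(-1/10615) - 16076*(-1/13683) = 1439/965 + 16076/13683 = 35203177/13204095 ≈ 2.6661)
v(c(9, 7)) + X = 1/(213 + (9 - 1*7)) + 35203177/13204095 = 1/(213 + (9 - 7)) + 35203177/13204095 = 1/(213 + 2) + 35203177/13204095 = 1/215 + 35203177/13204095 = 303275486/113555217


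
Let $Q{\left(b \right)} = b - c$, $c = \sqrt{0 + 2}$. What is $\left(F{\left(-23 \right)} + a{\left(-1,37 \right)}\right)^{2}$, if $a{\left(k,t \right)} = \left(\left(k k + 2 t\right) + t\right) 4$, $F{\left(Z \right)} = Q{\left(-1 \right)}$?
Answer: $\left(447 - \sqrt{2}\right)^{2} \approx 1.9855 \cdot 10^{5}$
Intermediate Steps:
$c = \sqrt{2} \approx 1.4142$
$Q{\left(b \right)} = b - \sqrt{2}$
$F{\left(Z \right)} = -1 - \sqrt{2}$
$a{\left(k,t \right)} = 4 k^{2} + 12 t$ ($a{\left(k,t \right)} = \left(\left(k^{2} + 2 t\right) + t\right) 4 = \left(k^{2} + 3 t\right) 4 = 4 k^{2} + 12 t$)
$\left(F{\left(-23 \right)} + a{\left(-1,37 \right)}\right)^{2} = \left(\left(-1 - \sqrt{2}\right) + \left(4 \left(-1\right)^{2} + 12 \cdot 37\right)\right)^{2} = \left(\left(-1 - \sqrt{2}\right) + \left(4 \cdot 1 + 444\right)\right)^{2} = \left(\left(-1 - \sqrt{2}\right) + \left(4 + 444\right)\right)^{2} = \left(\left(-1 - \sqrt{2}\right) + 448\right)^{2} = \left(447 - \sqrt{2}\right)^{2}$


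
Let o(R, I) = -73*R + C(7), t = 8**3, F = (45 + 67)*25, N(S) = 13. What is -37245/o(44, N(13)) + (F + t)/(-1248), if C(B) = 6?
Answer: 186789/20839 ≈ 8.9634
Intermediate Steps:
F = 2800 (F = 112*25 = 2800)
t = 512
o(R, I) = 6 - 73*R (o(R, I) = -73*R + 6 = 6 - 73*R)
-37245/o(44, N(13)) + (F + t)/(-1248) = -37245/(6 - 73*44) + (2800 + 512)/(-1248) = -37245/(6 - 3212) + 3312*(-1/1248) = -37245/(-3206) - 69/26 = -37245*(-1/3206) - 69/26 = 37245/3206 - 69/26 = 186789/20839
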